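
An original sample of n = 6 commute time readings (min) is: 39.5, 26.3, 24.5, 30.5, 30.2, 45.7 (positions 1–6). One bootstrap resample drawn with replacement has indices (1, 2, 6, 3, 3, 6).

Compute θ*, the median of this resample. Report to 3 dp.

θ* = 32.900

Resample values: 39.5, 26.3, 45.7, 24.5, 24.5, 45.7.
Sorted: 24.5, 24.5, 26.3, 39.5, 45.7, 45.7
Median = average of the two middle values = 32.900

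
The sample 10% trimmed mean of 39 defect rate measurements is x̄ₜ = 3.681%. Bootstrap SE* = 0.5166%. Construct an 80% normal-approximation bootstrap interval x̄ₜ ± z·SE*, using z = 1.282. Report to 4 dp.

(3.0187, 4.3433)

Margin = 1.282 × 0.5166 = 0.66228
Interval: 3.681 ± 0.66228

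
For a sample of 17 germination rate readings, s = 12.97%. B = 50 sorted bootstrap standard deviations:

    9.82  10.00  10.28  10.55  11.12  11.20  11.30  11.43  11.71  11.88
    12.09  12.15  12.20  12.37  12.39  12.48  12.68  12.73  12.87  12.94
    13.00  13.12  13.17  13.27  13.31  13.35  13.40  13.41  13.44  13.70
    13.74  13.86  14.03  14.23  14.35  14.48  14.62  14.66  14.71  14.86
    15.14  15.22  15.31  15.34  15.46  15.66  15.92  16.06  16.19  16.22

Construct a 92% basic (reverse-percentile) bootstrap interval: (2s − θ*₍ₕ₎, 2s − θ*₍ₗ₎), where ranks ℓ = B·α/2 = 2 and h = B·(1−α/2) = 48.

(9.88, 15.94)

Percentile endpoints at ranks 2 and 48: θ*₍2₎ = 10.00, θ*₍48₎ = 16.06.
Basic interval reflects these around s:
  lower = 2 × 12.97 − 16.06 = 9.88
  upper = 2 × 12.97 − 10.00 = 15.94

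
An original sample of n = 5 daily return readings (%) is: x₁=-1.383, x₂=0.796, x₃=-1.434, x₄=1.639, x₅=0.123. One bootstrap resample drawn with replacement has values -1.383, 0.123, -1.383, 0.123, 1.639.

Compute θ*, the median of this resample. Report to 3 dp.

θ* = 0.123

Sorted: -1.383, -1.383, 0.123, 0.123, 1.639
Median = middle value = 0.123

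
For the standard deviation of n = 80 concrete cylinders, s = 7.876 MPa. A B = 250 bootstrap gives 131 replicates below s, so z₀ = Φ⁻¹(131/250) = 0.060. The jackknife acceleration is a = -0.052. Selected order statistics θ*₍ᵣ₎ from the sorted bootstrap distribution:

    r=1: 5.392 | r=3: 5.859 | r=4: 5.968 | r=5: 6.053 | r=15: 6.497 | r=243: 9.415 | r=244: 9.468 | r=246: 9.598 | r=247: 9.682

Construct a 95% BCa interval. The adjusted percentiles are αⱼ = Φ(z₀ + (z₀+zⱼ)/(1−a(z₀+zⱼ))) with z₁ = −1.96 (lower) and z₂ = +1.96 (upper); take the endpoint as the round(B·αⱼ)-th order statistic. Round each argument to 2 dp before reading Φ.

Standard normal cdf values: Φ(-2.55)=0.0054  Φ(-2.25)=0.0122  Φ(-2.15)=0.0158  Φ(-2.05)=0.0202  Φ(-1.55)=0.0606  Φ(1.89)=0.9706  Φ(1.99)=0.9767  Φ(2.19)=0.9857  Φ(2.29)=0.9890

(6.053, 9.415)

Lower: z₀ + z₁ = 0.060 + (-1.960) = -1.900; 1 − a(z₀+z₁) = 1 − (-0.052)(-1.900) = 0.9012; argument = 0.060 + (-1.900)/0.9012 = -2.0483 → -2.05.
α₁ = Φ(-2.05) = 0.0202; rank = round(250 × 0.0202) = 5; θ*₍5₎ = 6.053.
Upper: z₀ + z₂ = 2.020; 1 − a(z₀+z₂) = 1.1050; argument = 1.8880 → 1.89; α₂ = 0.9706; rank = 243; θ*₍243₎ = 9.415.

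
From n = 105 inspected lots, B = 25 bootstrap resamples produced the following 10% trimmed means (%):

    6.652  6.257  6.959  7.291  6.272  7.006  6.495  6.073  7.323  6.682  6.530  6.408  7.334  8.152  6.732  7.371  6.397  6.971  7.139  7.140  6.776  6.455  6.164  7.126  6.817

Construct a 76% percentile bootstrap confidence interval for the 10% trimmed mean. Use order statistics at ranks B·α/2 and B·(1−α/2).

(6.257, 7.323)

Sorted replicates: 6.073, 6.164, 6.257, 6.272, 6.397, 6.408, 6.455, 6.495, 6.530, 6.652, 6.682, 6.732, 6.776, 6.817, 6.959, 6.971, 7.006, 7.126, 7.139, 7.140, 7.291, 7.323, 7.334, 7.371, 8.152
α = 0.24; lower rank = 25 × 0.120 = 3; upper rank = 25 × 0.880 = 22.
The 3rd smallest replicate is 6.257; the 22nd is 7.323.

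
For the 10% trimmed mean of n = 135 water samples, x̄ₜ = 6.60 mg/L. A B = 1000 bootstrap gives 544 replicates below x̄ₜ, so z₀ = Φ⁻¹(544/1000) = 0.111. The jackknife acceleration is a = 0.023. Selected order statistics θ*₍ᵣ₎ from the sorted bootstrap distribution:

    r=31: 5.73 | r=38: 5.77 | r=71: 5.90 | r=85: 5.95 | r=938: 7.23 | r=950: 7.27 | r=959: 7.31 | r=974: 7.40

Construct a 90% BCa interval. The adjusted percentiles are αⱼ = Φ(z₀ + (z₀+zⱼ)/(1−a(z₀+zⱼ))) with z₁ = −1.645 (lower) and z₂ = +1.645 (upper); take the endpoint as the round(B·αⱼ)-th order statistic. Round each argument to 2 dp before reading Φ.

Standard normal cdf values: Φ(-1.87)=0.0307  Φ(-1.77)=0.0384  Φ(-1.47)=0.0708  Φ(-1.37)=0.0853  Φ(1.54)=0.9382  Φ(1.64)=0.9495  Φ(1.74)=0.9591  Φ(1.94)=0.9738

(5.95, 7.40)

Lower: z₀ + z₁ = 0.111 + (-1.645) = -1.534; 1 − a(z₀+z₁) = 1 − (0.023)(-1.534) = 1.0353; argument = 0.111 + (-1.534)/1.0353 = -1.3707 → -1.37.
α₁ = Φ(-1.37) = 0.0853; rank = round(1000 × 0.0853) = 85; θ*₍85₎ = 5.95.
Upper: z₀ + z₂ = 1.756; 1 − a(z₀+z₂) = 0.9596; argument = 1.9409 → 1.94; α₂ = 0.9738; rank = 974; θ*₍974₎ = 7.40.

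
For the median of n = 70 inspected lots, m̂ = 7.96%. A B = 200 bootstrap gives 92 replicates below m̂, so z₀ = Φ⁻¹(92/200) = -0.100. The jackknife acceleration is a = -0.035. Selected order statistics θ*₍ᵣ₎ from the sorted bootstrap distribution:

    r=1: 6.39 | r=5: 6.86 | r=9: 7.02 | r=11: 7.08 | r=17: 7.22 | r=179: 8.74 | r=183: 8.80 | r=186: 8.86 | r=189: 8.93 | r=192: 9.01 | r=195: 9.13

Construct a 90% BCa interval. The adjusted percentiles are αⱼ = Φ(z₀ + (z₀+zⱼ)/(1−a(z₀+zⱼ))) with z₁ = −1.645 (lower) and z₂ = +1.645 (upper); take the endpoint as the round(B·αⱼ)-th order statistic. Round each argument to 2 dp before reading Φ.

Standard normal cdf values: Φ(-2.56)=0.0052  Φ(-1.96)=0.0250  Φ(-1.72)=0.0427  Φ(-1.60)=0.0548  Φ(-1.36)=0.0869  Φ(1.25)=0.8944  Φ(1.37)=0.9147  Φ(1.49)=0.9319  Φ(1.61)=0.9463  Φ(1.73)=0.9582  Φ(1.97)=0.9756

(6.86, 8.80)

Lower: z₀ + z₁ = -0.100 + (-1.645) = -1.745; 1 − a(z₀+z₁) = 1 − (-0.035)(-1.745) = 0.9389; argument = -0.100 + (-1.745)/0.9389 = -1.9585 → -1.96.
α₁ = Φ(-1.96) = 0.0250; rank = round(200 × 0.0250) = 5; θ*₍5₎ = 6.86.
Upper: z₀ + z₂ = 1.545; 1 − a(z₀+z₂) = 1.0541; argument = 1.3657 → 1.37; α₂ = 0.9147; rank = 183; θ*₍183₎ = 8.80.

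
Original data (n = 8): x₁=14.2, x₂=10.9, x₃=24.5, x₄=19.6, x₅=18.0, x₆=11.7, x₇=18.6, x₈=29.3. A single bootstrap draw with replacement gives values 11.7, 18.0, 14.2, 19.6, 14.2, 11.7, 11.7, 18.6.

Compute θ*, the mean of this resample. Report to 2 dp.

θ* = 14.96

Mean = (11.7 + 18.0 + 14.2 + 19.6 + 14.2 + 11.7 + 11.7 + 18.6) / 8 = 119.70 / 8 = 14.96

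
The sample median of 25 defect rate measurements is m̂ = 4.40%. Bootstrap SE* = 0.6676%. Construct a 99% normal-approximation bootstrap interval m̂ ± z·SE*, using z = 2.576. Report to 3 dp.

(2.680, 6.120)

Margin = 2.576 × 0.6676 = 1.7197
Interval: 4.40 ± 1.7197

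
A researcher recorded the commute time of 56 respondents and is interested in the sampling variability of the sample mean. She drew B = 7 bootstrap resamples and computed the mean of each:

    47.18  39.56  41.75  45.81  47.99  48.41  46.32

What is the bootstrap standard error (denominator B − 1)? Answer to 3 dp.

Bootstrap SE is the standard deviation of the 7 replicate means.
Mean of replicates: (47.18 + 39.56 + 41.75 + 45.81 + 47.99 + 48.41 + 46.32) / 7 = 317.0200 / 7 = 45.2886
Sum of squared deviations: (+1.8914)² + (−5.7286)² + (−3.5386)² + (+0.5214)² + (+2.7014)² + (+3.1214)² + (+1.0314)² = 67.2923
Variance = 67.2923 / 6 = 11.2154
SE* = √11.2154

SE* = 3.349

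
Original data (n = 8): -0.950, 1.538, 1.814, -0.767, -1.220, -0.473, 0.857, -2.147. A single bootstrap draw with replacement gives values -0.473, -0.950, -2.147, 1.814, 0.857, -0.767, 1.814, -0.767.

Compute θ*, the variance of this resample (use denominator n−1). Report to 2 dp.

Mean = -0.0774; sum of squared deviations = 14.1802
s² = 14.1802 / 7 = 2.0257

θ* = 2.03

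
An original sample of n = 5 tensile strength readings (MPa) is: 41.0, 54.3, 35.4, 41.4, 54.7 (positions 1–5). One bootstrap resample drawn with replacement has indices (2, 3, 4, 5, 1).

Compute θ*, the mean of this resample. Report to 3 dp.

θ* = 45.360

Resample values: 54.3, 35.4, 41.4, 54.7, 41.0.
Mean = (54.3 + 35.4 + 41.4 + 54.7 + 41.0) / 5 = 226.80 / 5 = 45.360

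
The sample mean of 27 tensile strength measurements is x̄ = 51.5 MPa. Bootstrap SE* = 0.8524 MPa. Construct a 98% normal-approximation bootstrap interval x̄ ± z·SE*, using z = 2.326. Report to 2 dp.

Margin = 2.326 × 0.8524 = 1.983
Interval: 51.5 ± 1.983

(49.52, 53.48)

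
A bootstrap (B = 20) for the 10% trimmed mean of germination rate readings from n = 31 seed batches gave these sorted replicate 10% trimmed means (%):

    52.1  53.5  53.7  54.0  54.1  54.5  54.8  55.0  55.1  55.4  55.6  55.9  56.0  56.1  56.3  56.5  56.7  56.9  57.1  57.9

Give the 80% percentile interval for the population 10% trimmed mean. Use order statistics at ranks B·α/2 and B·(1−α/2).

(53.5, 56.9)

α = 0.20; lower rank = 20 × 0.100 = 2; upper rank = 20 × 0.900 = 18.
The 2nd smallest replicate is 53.5; the 18th is 56.9.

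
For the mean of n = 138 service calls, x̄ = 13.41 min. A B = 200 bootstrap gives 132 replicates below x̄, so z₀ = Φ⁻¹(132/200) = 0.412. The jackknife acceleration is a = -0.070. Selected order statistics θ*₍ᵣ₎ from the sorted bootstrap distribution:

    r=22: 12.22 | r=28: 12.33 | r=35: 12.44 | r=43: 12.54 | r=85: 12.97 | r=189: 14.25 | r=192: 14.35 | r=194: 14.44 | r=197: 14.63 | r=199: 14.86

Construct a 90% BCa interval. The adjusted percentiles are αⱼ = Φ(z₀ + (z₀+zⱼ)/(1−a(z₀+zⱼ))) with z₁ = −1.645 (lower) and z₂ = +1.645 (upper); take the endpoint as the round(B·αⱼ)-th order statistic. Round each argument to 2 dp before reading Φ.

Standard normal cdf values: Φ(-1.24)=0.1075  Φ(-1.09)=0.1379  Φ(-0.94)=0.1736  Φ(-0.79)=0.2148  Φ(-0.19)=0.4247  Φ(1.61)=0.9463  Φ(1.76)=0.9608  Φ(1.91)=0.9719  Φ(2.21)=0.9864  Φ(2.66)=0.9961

(12.44, 14.63)

Lower: z₀ + z₁ = 0.412 + (-1.645) = -1.233; 1 − a(z₀+z₁) = 1 − (-0.070)(-1.233) = 0.9137; argument = 0.412 + (-1.233)/0.9137 = -0.9375 → -0.94.
α₁ = Φ(-0.94) = 0.1736; rank = round(200 × 0.1736) = 35; θ*₍35₎ = 12.44.
Upper: z₀ + z₂ = 2.057; 1 − a(z₀+z₂) = 1.1440; argument = 2.2101 → 2.21; α₂ = 0.9864; rank = 197; θ*₍197₎ = 14.63.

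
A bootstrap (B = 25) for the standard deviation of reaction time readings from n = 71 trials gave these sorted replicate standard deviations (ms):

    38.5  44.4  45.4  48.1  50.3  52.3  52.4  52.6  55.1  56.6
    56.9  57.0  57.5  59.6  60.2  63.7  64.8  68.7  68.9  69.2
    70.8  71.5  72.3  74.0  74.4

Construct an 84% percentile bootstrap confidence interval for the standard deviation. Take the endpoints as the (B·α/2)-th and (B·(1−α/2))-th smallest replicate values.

α = 0.16; lower rank = 25 × 0.080 = 2; upper rank = 25 × 0.920 = 23.
The 2nd smallest replicate is 44.4; the 23rd is 72.3.

(44.4, 72.3)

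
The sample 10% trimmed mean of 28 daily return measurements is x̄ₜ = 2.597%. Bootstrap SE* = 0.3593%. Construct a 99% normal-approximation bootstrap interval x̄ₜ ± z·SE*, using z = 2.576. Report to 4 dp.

Margin = 2.576 × 0.3593 = 0.92556
Interval: 2.597 ± 0.92556

(1.6714, 3.5226)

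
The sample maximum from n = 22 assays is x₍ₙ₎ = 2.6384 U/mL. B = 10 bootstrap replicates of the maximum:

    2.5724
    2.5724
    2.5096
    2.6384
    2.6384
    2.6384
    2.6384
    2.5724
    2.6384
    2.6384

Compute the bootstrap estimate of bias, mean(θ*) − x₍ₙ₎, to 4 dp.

mean(θ*) = (2.5724 + 2.5724 + 2.5096 + 2.6384 + 2.6384 + 2.6384 + 2.6384 + 2.5724 + 2.6384 + 2.6384) / 10 = 2.60572
bias = 2.60572 − 2.6384

bias = −0.0327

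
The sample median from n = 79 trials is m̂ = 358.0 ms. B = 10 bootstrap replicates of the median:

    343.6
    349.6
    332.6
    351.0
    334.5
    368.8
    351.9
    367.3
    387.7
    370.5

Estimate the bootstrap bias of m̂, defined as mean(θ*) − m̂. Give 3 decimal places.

mean(θ*) = (343.6 + 349.6 + 332.6 + 351.0 + 334.5 + 368.8 + 351.9 + 367.3 + 387.7 + 370.5) / 10 = 355.7500
bias = 355.7500 − 358.0

bias = −2.250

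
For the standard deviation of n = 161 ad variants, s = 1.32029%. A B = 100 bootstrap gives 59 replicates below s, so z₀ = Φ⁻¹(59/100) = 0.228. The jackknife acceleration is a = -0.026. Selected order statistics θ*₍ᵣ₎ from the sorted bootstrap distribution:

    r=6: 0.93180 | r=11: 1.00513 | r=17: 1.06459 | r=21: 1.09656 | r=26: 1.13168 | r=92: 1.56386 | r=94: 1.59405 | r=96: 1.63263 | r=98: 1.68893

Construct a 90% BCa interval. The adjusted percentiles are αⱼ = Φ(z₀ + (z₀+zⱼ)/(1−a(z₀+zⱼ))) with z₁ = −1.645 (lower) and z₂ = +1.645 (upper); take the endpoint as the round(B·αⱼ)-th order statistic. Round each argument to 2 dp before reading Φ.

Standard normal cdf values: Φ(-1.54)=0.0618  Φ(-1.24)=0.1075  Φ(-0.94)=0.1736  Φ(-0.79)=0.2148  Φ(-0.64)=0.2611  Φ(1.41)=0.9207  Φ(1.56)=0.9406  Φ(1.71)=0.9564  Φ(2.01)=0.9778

Lower: z₀ + z₁ = 0.228 + (-1.645) = -1.417; 1 − a(z₀+z₁) = 1 − (-0.026)(-1.417) = 0.9632; argument = 0.228 + (-1.417)/0.9632 = -1.2432 → -1.24.
α₁ = Φ(-1.24) = 0.1075; rank = round(100 × 0.1075) = 11; θ*₍11₎ = 1.00513.
Upper: z₀ + z₂ = 1.873; 1 − a(z₀+z₂) = 1.0487; argument = 2.0140 → 2.01; α₂ = 0.9778; rank = 98; θ*₍98₎ = 1.68893.

(1.00513, 1.68893)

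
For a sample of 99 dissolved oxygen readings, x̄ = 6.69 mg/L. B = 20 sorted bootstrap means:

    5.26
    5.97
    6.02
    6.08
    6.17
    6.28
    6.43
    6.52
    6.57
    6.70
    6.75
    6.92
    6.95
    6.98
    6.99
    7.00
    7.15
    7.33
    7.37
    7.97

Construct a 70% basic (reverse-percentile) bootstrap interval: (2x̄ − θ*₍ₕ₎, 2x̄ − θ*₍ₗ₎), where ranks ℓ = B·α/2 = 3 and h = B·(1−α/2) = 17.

Percentile endpoints at ranks 3 and 17: θ*₍3₎ = 6.02, θ*₍17₎ = 7.15.
Basic interval reflects these around x̄:
  lower = 2 × 6.69 − 7.15 = 6.23
  upper = 2 × 6.69 − 6.02 = 7.36

(6.23, 7.36)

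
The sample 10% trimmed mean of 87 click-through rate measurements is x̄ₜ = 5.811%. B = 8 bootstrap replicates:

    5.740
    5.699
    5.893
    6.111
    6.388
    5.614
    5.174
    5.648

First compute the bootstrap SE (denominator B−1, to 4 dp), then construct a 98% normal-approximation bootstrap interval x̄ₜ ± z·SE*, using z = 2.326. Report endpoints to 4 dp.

(4.9713, 6.6507)

Mean of replicates = 5.7834; sum of squared deviations = 0.9123; SE* = √(0.9123/7) = 0.3610
Margin = 2.326 × 0.3610 = 0.83969
Interval: 5.811 ± 0.83969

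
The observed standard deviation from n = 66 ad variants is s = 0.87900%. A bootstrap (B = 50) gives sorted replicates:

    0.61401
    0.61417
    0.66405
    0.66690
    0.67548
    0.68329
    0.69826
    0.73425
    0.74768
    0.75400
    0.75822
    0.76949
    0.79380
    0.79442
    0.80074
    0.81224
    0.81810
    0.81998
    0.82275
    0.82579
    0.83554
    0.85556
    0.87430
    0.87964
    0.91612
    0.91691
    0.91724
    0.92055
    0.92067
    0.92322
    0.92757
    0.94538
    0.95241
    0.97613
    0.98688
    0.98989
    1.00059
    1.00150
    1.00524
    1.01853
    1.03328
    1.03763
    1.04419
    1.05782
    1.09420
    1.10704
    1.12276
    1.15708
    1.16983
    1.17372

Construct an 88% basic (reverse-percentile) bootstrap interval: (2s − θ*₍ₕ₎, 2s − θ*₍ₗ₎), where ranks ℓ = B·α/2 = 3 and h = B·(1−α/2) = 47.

Percentile endpoints at ranks 3 and 47: θ*₍3₎ = 0.66405, θ*₍47₎ = 1.12276.
Basic interval reflects these around s:
  lower = 2 × 0.87900 − 1.12276 = 0.63524
  upper = 2 × 0.87900 − 0.66405 = 1.09395

(0.63524, 1.09395)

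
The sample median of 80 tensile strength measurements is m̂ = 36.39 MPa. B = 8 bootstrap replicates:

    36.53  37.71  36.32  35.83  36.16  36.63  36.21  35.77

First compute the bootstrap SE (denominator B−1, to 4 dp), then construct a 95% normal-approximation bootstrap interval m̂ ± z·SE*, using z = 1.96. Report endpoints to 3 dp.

(35.194, 37.586)

Mean of replicates = 36.3950; sum of squared deviations = 2.6076; SE* = √(2.6076/7) = 0.6103
Margin = 1.96 × 0.6103 = 1.1962
Interval: 36.39 ± 1.1962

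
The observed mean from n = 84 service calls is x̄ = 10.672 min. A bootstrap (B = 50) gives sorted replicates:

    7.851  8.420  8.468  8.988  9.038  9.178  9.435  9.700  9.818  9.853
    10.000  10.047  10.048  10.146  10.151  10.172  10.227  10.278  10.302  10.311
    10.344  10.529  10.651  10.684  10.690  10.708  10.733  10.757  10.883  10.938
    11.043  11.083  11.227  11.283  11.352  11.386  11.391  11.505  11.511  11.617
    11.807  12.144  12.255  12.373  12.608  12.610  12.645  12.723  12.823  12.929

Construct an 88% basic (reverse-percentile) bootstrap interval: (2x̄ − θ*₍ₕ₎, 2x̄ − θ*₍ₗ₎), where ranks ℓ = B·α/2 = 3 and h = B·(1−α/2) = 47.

Percentile endpoints at ranks 3 and 47: θ*₍3₎ = 8.468, θ*₍47₎ = 12.645.
Basic interval reflects these around x̄:
  lower = 2 × 10.672 − 12.645 = 8.699
  upper = 2 × 10.672 − 8.468 = 12.876

(8.699, 12.876)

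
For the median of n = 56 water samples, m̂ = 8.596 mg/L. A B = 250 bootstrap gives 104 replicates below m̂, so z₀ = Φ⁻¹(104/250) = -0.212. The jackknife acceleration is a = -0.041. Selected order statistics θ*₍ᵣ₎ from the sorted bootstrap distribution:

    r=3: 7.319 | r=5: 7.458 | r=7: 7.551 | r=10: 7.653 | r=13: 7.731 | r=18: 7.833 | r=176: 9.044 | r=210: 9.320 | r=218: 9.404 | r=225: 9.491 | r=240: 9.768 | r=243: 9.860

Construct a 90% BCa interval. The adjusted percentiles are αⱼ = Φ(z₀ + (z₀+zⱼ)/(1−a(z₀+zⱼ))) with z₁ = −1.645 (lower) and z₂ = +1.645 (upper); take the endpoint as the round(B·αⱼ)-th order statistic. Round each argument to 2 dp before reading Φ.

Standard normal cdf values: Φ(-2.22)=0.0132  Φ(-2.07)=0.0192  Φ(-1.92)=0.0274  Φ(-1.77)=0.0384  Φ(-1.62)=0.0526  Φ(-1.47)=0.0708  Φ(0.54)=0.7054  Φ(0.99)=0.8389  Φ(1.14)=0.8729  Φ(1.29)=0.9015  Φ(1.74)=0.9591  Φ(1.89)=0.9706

(7.319, 9.404)

Lower: z₀ + z₁ = -0.212 + (-1.645) = -1.857; 1 − a(z₀+z₁) = 1 − (-0.041)(-1.857) = 0.9239; argument = -0.212 + (-1.857)/0.9239 = -2.2220 → -2.22.
α₁ = Φ(-2.22) = 0.0132; rank = round(250 × 0.0132) = 3; θ*₍3₎ = 7.319.
Upper: z₀ + z₂ = 1.433; 1 − a(z₀+z₂) = 1.0588; argument = 1.1415 → 1.14; α₂ = 0.8729; rank = 218; θ*₍218₎ = 9.404.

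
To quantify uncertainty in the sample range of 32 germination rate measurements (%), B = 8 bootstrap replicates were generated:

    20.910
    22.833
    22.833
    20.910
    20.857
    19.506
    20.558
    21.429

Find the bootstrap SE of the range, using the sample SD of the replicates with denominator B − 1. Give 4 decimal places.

SE* = 1.1305

Bootstrap SE is the standard deviation of the 8 replicate ranges.
Mean of replicates: (20.910 + 22.833 + 22.833 + 20.910 + 20.857 + 19.506 + 20.558 + 21.429) / 8 = 169.83600 / 8 = 21.22950
Sum of squared deviations: (−0.31950)² + (+1.60350)² + (+1.60350)² + (−0.31950)² + (−0.37250)² + (−1.72350)² + (−0.67150)² + (+0.19950)² = 8.94651
Variance = 8.94651 / 7 = 1.27807
SE* = √1.27807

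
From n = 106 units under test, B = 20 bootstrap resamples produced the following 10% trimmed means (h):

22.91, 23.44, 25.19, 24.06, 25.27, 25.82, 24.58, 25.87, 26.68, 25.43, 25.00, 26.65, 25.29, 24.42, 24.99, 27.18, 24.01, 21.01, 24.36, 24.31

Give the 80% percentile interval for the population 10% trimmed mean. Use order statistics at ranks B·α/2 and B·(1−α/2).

Sorted replicates: 21.01, 22.91, 23.44, 24.01, 24.06, 24.31, 24.36, 24.42, 24.58, 24.99, 25.00, 25.19, 25.27, 25.29, 25.43, 25.82, 25.87, 26.65, 26.68, 27.18
α = 0.20; lower rank = 20 × 0.100 = 2; upper rank = 20 × 0.900 = 18.
The 2nd smallest replicate is 22.91; the 18th is 26.65.

(22.91, 26.65)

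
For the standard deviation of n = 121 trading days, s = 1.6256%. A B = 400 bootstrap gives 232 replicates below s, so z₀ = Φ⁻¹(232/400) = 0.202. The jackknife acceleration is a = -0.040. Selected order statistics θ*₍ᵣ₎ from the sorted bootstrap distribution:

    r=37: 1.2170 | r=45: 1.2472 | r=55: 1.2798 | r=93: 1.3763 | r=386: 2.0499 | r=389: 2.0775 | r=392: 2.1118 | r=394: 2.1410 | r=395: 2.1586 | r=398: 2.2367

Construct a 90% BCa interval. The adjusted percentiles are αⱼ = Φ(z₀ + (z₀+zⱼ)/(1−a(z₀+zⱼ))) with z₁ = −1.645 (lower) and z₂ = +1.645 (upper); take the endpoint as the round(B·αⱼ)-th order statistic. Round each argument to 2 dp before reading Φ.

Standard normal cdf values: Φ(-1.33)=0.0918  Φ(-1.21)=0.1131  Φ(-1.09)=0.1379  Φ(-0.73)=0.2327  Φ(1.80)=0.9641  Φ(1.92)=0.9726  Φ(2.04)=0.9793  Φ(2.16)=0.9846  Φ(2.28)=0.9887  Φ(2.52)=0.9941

Lower: z₀ + z₁ = 0.202 + (-1.645) = -1.443; 1 − a(z₀+z₁) = 1 − (-0.040)(-1.443) = 0.9423; argument = 0.202 + (-1.443)/0.9423 = -1.3294 → -1.33.
α₁ = Φ(-1.33) = 0.0918; rank = round(400 × 0.0918) = 37; θ*₍37₎ = 1.2170.
Upper: z₀ + z₂ = 1.847; 1 − a(z₀+z₂) = 1.0739; argument = 1.9219 → 1.92; α₂ = 0.9726; rank = 389; θ*₍389₎ = 2.0775.

(1.2170, 2.0775)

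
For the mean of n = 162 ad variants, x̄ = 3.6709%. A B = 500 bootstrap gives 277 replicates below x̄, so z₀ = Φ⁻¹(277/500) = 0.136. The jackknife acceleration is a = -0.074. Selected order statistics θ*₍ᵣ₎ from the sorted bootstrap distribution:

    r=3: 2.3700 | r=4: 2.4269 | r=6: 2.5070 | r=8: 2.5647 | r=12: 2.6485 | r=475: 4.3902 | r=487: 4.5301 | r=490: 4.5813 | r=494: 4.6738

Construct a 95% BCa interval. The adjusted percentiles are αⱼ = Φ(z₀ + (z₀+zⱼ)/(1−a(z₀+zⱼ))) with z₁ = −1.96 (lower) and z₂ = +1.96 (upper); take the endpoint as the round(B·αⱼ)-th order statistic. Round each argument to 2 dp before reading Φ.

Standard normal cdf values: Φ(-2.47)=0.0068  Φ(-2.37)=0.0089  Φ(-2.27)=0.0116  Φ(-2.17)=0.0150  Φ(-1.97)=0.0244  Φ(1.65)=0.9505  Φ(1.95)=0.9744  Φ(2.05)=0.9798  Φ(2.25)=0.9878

Lower: z₀ + z₁ = 0.136 + (-1.960) = -1.824; 1 − a(z₀+z₁) = 1 − (-0.074)(-1.824) = 0.8650; argument = 0.136 + (-1.824)/0.8650 = -1.9726 → -1.97.
α₁ = Φ(-1.97) = 0.0244; rank = round(500 × 0.0244) = 12; θ*₍12₎ = 2.6485.
Upper: z₀ + z₂ = 2.096; 1 − a(z₀+z₂) = 1.1551; argument = 1.9506 → 1.95; α₂ = 0.9744; rank = 487; θ*₍487₎ = 4.5301.

(2.6485, 4.5301)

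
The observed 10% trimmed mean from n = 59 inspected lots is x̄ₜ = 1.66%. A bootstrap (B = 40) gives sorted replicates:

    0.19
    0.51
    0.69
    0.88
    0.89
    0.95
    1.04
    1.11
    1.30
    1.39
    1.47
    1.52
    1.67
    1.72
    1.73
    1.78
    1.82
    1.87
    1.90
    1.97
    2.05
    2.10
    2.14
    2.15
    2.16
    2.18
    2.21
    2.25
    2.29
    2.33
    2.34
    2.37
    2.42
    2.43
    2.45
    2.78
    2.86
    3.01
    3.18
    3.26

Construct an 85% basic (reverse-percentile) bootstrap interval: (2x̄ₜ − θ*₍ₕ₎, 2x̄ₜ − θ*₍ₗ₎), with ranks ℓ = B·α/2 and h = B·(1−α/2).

Percentile endpoints at ranks 3 and 37: θ*₍3₎ = 0.69, θ*₍37₎ = 2.86.
Basic interval reflects these around x̄ₜ:
  lower = 2 × 1.66 − 2.86 = 0.46
  upper = 2 × 1.66 − 0.69 = 2.63

(0.46, 2.63)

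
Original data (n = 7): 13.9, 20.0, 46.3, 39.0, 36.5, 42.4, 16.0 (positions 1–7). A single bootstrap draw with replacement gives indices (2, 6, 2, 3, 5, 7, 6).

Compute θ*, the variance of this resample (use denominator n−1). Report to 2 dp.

θ* = 164.17

Resample values: 20.0, 42.4, 20.0, 46.3, 36.5, 16.0, 42.4.
Mean = 31.9429; sum of squared deviations = 985.0371
s² = 985.0371 / 6 = 164.1729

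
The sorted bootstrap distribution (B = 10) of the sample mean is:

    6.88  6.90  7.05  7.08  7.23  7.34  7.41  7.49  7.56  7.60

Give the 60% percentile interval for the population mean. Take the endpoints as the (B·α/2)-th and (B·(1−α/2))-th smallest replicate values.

(6.90, 7.49)

α = 0.40; lower rank = 10 × 0.200 = 2; upper rank = 10 × 0.800 = 8.
The 2nd smallest replicate is 6.90; the 8th is 7.49.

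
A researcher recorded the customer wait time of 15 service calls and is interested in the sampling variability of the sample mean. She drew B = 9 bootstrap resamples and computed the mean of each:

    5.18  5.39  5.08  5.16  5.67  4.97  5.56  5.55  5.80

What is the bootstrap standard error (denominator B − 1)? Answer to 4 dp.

Bootstrap SE is the standard deviation of the 9 replicate means.
Mean of replicates: (5.18 + 5.39 + 5.08 + 5.16 + 5.67 + 4.97 + 5.56 + 5.55 + 5.80) / 9 = 48.36000 / 9 = 5.37333
Sum of squared deviations: (−0.19333)² + (+0.01667)² + (−0.29333)² + (−0.21333)² + (+0.29667)² + (−0.40333)² + (+0.18667)² + (+0.17667)² + (+0.42667)² = 0.66800
Variance = 0.66800 / 8 = 0.08350
SE* = √0.08350

SE* = 0.2890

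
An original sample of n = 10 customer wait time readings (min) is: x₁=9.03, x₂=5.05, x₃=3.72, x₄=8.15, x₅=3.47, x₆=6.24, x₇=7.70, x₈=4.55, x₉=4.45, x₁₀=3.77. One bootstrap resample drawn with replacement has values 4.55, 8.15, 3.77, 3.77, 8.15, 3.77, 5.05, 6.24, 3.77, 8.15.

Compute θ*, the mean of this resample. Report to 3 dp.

θ* = 5.537

Mean = (4.55 + 8.15 + 3.77 + 3.77 + 8.15 + 3.77 + 5.05 + 6.24 + 3.77 + 8.15) / 10 = 55.370 / 10 = 5.537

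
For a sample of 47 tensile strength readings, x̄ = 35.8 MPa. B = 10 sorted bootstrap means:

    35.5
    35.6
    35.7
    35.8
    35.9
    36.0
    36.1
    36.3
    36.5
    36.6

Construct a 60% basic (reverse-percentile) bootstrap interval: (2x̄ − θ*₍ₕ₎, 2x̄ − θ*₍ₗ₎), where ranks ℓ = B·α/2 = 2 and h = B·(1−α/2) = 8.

Percentile endpoints at ranks 2 and 8: θ*₍2₎ = 35.6, θ*₍8₎ = 36.3.
Basic interval reflects these around x̄:
  lower = 2 × 35.8 − 36.3 = 35.3
  upper = 2 × 35.8 − 35.6 = 36.0

(35.3, 36.0)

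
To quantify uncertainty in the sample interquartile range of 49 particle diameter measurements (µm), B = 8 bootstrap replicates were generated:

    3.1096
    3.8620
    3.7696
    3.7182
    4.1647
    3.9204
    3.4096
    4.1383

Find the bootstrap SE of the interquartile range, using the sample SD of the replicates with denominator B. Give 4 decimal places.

SE* = 0.3337

Bootstrap SE is the standard deviation of the 8 replicate interquartile ranges.
Mean of replicates: (3.1096 + 3.8620 + 3.7696 + 3.7182 + 4.1647 + 3.9204 + 3.4096 + 4.1383) / 8 = 30.09240 / 8 = 3.76155
Sum of squared deviations: (−0.65195)² + (+0.10045)² + (+0.00805)² + (−0.04335)² + (+0.40315)² + (+0.15885)² + (−0.35195)² + (+0.37675)² = 0.89065
Variance = 0.89065 / 8 = 0.11133
SE* = √0.11133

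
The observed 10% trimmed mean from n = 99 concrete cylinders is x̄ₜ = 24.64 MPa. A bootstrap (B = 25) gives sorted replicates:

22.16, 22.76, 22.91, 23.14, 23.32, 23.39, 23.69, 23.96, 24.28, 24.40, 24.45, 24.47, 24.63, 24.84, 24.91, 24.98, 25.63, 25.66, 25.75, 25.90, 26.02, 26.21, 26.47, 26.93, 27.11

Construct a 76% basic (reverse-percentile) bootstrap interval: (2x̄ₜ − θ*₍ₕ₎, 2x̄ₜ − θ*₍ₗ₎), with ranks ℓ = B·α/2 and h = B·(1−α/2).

Percentile endpoints at ranks 3 and 22: θ*₍3₎ = 22.91, θ*₍22₎ = 26.21.
Basic interval reflects these around x̄ₜ:
  lower = 2 × 24.64 − 26.21 = 23.07
  upper = 2 × 24.64 − 22.91 = 26.37

(23.07, 26.37)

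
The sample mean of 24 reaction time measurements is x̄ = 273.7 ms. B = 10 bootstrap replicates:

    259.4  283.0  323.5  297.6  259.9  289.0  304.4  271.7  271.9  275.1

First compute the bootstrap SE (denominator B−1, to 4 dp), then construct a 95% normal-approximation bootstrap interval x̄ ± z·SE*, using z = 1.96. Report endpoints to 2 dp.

Mean of replicates = 283.5500; sum of squared deviations = 3748.2250; SE* = √(3748.2250/9) = 20.4076
Margin = 1.96 × 20.4076 = 39.999
Interval: 273.7 ± 39.999

(233.70, 313.70)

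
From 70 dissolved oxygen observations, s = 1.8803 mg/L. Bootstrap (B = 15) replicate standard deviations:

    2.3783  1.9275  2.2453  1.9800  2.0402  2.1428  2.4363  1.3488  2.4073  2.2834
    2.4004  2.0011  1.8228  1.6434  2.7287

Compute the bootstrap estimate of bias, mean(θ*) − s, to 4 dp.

mean(θ*) = (2.3783 + 1.9275 + 2.2453 + 1.9800 + 2.0402 + 2.1428 + 2.4363 + 1.3488 + 2.4073 + 2.2834 + 2.4004 + 2.0011 + 1.8228 + 1.6434 + 2.7287) / 15 = 2.11909
bias = 2.11909 − 1.8803

bias = +0.2388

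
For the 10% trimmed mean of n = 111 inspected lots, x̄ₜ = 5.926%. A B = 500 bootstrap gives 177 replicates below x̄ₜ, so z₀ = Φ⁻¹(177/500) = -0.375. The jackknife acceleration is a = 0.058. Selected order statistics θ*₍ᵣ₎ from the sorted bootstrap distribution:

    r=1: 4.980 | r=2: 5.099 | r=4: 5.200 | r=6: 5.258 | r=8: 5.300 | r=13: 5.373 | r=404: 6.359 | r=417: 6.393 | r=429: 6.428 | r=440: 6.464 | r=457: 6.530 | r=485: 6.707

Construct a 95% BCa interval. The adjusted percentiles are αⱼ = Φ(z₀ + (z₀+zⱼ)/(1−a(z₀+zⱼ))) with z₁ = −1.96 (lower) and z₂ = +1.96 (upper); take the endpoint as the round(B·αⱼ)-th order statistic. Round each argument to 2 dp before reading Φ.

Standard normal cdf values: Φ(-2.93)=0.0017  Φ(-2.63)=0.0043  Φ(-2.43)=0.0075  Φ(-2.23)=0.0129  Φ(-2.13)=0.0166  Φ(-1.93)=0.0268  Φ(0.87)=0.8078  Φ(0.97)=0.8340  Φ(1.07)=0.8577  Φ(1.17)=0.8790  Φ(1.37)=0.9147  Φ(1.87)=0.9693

(5.200, 6.530)

Lower: z₀ + z₁ = -0.375 + (-1.960) = -2.335; 1 − a(z₀+z₁) = 1 − (0.058)(-2.335) = 1.1354; argument = -0.375 + (-2.335)/1.1354 = -2.4315 → -2.43.
α₁ = Φ(-2.43) = 0.0075; rank = round(500 × 0.0075) = 4; θ*₍4₎ = 5.200.
Upper: z₀ + z₂ = 1.585; 1 − a(z₀+z₂) = 0.9081; argument = 1.3705 → 1.37; α₂ = 0.9147; rank = 457; θ*₍457₎ = 6.530.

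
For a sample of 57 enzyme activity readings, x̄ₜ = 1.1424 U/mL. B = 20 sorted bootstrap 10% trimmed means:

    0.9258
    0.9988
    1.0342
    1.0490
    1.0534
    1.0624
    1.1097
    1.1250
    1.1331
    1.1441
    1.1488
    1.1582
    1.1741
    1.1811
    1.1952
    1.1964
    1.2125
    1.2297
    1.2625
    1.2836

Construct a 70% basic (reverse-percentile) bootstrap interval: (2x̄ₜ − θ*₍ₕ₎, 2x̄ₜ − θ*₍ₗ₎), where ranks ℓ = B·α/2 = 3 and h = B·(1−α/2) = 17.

(1.0723, 1.2506)

Percentile endpoints at ranks 3 and 17: θ*₍3₎ = 1.0342, θ*₍17₎ = 1.2125.
Basic interval reflects these around x̄ₜ:
  lower = 2 × 1.1424 − 1.2125 = 1.0723
  upper = 2 × 1.1424 − 1.0342 = 1.2506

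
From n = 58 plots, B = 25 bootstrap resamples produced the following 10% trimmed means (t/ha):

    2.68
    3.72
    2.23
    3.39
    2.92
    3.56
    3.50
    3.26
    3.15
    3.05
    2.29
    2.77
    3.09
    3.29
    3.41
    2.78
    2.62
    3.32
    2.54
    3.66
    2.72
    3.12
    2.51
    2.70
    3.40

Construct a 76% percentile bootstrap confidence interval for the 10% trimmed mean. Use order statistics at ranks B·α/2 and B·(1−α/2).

(2.51, 3.50)

Sorted replicates: 2.23, 2.29, 2.51, 2.54, 2.62, 2.68, 2.70, 2.72, 2.77, 2.78, 2.92, 3.05, 3.09, 3.12, 3.15, 3.26, 3.29, 3.32, 3.39, 3.40, 3.41, 3.50, 3.56, 3.66, 3.72
α = 0.24; lower rank = 25 × 0.120 = 3; upper rank = 25 × 0.880 = 22.
The 3rd smallest replicate is 2.51; the 22nd is 3.50.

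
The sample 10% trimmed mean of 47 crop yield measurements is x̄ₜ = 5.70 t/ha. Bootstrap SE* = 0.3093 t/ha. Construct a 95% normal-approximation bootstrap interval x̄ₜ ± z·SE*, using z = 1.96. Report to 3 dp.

Margin = 1.96 × 0.3093 = 0.6062
Interval: 5.70 ± 0.6062

(5.094, 6.306)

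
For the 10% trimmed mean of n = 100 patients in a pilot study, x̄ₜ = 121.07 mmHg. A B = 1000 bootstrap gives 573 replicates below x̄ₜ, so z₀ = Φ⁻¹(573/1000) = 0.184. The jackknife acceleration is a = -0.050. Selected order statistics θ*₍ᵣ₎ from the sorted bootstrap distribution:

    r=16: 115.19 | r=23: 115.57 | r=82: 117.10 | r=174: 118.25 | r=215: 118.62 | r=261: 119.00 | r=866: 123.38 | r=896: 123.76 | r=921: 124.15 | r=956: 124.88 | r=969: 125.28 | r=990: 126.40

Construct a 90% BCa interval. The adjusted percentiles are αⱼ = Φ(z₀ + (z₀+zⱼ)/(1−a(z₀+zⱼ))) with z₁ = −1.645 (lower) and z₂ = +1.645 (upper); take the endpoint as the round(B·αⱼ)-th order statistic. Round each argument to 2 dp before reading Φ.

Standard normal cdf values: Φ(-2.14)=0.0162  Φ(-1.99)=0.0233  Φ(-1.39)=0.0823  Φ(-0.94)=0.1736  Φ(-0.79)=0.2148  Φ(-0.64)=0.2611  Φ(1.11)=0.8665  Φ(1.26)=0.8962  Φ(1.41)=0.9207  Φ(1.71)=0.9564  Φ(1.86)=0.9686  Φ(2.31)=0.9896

Lower: z₀ + z₁ = 0.184 + (-1.645) = -1.461; 1 − a(z₀+z₁) = 1 − (-0.050)(-1.461) = 0.9269; argument = 0.184 + (-1.461)/0.9269 = -1.3921 → -1.39.
α₁ = Φ(-1.39) = 0.0823; rank = round(1000 × 0.0823) = 82; θ*₍82₎ = 117.10.
Upper: z₀ + z₂ = 1.829; 1 − a(z₀+z₂) = 1.0915; argument = 1.8598 → 1.86; α₂ = 0.9686; rank = 969; θ*₍969₎ = 125.28.

(117.10, 125.28)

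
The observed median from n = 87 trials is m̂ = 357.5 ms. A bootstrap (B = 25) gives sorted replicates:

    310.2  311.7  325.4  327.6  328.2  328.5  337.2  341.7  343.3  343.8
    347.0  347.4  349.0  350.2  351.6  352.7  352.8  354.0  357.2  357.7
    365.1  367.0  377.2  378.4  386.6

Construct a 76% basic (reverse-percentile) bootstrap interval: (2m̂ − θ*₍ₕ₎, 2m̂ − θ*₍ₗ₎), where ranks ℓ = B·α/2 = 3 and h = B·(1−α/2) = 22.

Percentile endpoints at ranks 3 and 22: θ*₍3₎ = 325.4, θ*₍22₎ = 367.0.
Basic interval reflects these around m̂:
  lower = 2 × 357.5 − 367.0 = 348.0
  upper = 2 × 357.5 − 325.4 = 389.6

(348.0, 389.6)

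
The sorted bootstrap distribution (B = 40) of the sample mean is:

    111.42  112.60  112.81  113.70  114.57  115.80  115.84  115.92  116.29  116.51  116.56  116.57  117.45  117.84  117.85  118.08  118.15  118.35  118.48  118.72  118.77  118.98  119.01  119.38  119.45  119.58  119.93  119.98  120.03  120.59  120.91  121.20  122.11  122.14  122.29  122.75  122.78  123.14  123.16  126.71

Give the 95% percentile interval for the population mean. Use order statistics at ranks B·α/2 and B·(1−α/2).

(111.42, 123.16)

α = 0.05; lower rank = 40 × 0.025 = 1; upper rank = 40 × 0.975 = 39.
The 1st smallest replicate is 111.42; the 39th is 123.16.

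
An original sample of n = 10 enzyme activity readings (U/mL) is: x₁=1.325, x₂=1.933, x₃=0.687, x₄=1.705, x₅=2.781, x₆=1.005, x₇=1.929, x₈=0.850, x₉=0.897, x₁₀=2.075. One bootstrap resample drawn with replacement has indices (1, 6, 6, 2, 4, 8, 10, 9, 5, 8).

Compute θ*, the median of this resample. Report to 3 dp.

θ* = 1.165

Resample values: 1.325, 1.005, 1.005, 1.933, 1.705, 0.850, 2.075, 0.897, 2.781, 0.850.
Sorted: 0.850, 0.850, 0.897, 1.005, 1.005, 1.325, 1.705, 1.933, 2.075, 2.781
Median = average of the two middle values = 1.165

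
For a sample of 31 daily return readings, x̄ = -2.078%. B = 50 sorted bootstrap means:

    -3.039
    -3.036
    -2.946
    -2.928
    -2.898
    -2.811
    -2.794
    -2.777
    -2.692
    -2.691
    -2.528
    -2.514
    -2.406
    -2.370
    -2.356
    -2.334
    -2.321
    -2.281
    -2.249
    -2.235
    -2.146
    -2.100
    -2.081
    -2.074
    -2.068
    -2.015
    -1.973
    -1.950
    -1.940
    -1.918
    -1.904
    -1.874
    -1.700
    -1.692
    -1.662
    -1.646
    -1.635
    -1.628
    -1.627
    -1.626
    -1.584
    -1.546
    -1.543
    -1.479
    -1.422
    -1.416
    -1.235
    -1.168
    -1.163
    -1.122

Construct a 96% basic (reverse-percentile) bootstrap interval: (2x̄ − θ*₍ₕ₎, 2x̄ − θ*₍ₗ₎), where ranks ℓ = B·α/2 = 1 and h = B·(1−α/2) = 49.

(-2.993, -1.117)

Percentile endpoints at ranks 1 and 49: θ*₍1₎ = -3.039, θ*₍49₎ = -1.163.
Basic interval reflects these around x̄:
  lower = 2 × -2.078 − -1.163 = -2.993
  upper = 2 × -2.078 − -3.039 = -1.117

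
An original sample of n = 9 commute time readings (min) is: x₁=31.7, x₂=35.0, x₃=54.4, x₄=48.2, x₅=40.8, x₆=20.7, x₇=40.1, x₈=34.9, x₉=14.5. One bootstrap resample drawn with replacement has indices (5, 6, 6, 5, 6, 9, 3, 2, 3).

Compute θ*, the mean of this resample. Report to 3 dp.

θ* = 33.556

Resample values: 40.8, 20.7, 20.7, 40.8, 20.7, 14.5, 54.4, 35.0, 54.4.
Mean = (40.8 + 20.7 + 20.7 + 40.8 + 20.7 + 14.5 + 54.4 + 35.0 + 54.4) / 9 = 302.00 / 9 = 33.556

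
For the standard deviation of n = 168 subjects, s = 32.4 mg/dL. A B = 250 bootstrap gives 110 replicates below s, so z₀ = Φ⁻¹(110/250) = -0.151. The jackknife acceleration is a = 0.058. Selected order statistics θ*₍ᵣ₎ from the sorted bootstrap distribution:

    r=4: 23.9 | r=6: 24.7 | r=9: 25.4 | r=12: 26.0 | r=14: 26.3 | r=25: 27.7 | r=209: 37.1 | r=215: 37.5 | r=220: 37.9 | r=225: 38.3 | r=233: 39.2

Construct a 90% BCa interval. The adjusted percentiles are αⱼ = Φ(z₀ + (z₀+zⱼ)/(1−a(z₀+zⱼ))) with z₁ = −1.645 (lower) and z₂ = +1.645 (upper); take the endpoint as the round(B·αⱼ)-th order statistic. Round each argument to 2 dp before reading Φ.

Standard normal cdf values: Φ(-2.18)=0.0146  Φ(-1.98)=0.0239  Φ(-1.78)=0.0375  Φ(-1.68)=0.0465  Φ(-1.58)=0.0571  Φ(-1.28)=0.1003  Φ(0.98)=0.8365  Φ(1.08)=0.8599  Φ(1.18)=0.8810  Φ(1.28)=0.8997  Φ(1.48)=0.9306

Lower: z₀ + z₁ = -0.151 + (-1.645) = -1.796; 1 − a(z₀+z₁) = 1 − (0.058)(-1.796) = 1.1042; argument = -0.151 + (-1.796)/1.1042 = -1.7776 → -1.78.
α₁ = Φ(-1.78) = 0.0375; rank = round(250 × 0.0375) = 9; θ*₍9₎ = 25.4.
Upper: z₀ + z₂ = 1.494; 1 − a(z₀+z₂) = 0.9133; argument = 1.4847 → 1.48; α₂ = 0.9306; rank = 233; θ*₍233₎ = 39.2.

(25.4, 39.2)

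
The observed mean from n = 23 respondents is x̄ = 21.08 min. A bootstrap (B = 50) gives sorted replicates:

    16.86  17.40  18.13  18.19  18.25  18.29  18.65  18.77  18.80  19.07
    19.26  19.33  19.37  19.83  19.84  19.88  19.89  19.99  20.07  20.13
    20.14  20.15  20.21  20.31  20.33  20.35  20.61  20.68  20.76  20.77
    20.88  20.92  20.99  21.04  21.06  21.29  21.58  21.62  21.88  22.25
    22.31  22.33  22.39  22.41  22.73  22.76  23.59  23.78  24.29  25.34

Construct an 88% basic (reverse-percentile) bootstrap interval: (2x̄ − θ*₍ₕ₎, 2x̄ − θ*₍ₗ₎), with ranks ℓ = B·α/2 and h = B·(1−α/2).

(18.57, 24.03)

Percentile endpoints at ranks 3 and 47: θ*₍3₎ = 18.13, θ*₍47₎ = 23.59.
Basic interval reflects these around x̄:
  lower = 2 × 21.08 − 23.59 = 18.57
  upper = 2 × 21.08 − 18.13 = 24.03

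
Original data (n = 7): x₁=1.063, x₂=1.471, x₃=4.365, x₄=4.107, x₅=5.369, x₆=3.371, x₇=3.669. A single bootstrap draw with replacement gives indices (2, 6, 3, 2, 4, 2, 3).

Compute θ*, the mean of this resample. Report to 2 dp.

Resample values: 1.471, 3.371, 4.365, 1.471, 4.107, 1.471, 4.365.
Mean = (1.471 + 3.371 + 4.365 + 1.471 + 4.107 + 1.471 + 4.365) / 7 = 20.6210 / 7 = 2.95

θ* = 2.95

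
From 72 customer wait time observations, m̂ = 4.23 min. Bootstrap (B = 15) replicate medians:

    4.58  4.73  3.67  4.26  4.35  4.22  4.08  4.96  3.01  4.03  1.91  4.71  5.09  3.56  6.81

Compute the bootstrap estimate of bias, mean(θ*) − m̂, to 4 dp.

bias = +0.0347

mean(θ*) = (4.58 + 4.73 + 3.67 + 4.26 + 4.35 + 4.22 + 4.08 + 4.96 + 3.01 + 4.03 + 1.91 + 4.71 + 5.09 + 3.56 + 6.81) / 15 = 4.26467
bias = 4.26467 − 4.23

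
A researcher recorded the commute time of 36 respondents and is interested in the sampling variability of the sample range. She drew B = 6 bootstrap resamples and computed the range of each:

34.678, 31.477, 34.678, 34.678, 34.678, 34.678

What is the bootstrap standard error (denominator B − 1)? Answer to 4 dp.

Bootstrap SE is the standard deviation of the 6 replicate ranges.
Mean of replicates: (34.678 + 31.477 + 34.678 + 34.678 + 34.678 + 34.678) / 6 = 204.86700 / 6 = 34.14450
Sum of squared deviations: (+0.53350)² + (−2.66750)² + (+0.53350)² + (+0.53350)² + (+0.53350)² + (+0.53350)² = 8.53867
Variance = 8.53867 / 5 = 1.70773
SE* = √1.70773

SE* = 1.3068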